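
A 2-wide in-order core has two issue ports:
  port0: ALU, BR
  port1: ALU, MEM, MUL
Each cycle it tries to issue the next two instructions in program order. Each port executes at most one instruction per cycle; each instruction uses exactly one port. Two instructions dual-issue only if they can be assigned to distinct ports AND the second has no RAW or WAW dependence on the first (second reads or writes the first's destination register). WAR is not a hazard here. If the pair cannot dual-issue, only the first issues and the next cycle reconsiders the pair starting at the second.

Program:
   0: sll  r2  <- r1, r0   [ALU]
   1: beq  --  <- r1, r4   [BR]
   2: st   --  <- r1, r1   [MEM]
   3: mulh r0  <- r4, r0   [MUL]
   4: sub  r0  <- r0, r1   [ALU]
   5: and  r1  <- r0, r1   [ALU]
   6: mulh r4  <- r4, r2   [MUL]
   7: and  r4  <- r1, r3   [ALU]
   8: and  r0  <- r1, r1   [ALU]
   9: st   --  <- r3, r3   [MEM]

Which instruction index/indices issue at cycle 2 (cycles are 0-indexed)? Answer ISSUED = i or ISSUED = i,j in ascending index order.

  cy0 -> i0/i1 (sll beq) dual
  cy1 -> i2 (st) no-port MEM/MUL
  cy2 -> i3 (mulh) RAW+WAW r0
  cy3 -> i4 (sub) RAW r0
  cy4 -> i5/i6 (and mulh) dual
  cy5 -> i7/i8 (and and) dual
  cy6 -> i9 (st) tail

ISSUED = 3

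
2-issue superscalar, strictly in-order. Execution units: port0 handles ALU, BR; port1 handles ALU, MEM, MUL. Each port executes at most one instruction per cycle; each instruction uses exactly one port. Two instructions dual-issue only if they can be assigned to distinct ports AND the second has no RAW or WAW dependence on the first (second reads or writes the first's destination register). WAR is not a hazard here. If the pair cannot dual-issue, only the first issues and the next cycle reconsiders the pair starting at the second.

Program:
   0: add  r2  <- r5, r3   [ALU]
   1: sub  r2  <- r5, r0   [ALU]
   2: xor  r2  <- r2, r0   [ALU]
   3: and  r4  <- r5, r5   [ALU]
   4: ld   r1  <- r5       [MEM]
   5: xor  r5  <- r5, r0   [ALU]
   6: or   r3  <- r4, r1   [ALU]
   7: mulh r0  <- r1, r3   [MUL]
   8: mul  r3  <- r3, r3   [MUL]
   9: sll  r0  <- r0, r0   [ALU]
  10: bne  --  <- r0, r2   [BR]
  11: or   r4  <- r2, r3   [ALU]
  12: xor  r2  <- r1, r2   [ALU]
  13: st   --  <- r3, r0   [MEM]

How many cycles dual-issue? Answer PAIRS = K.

PAIRS = 5

c0: i0 add  WAW r2
c1: i1 sub  RAW+WAW r2
c2: i2&i3 xor/and  dual
c3: i4&i5 ld/xor  dual
c4: i6 or  RAW r3
c5: i7 mulh  no-port MUL/MUL
c6: i8&i9 mul/sll  dual
c7: i10&i11 bne/or  dual
c8: i12&i13 xor/st  dual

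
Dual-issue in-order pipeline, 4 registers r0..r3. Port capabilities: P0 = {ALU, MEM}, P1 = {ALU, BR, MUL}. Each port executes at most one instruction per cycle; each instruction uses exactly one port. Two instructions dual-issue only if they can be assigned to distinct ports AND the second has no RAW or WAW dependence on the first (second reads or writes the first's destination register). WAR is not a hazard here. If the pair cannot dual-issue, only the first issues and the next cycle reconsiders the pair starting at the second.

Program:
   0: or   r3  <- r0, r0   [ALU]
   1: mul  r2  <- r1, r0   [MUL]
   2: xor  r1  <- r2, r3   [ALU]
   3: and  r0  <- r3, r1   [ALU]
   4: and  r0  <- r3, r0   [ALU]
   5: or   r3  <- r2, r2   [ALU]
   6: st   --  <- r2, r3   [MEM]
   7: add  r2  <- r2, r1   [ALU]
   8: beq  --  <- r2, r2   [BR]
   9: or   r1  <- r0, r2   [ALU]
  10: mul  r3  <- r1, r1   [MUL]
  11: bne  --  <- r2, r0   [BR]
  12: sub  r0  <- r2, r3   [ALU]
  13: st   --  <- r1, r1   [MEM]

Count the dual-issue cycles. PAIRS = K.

#0 head=0: or.ALU;mul.MUL i0+i1 2-wide
#1 head=2: xor.ALU i2 RAW r1
#2 head=3: and.ALU i3 RAW+WAW r0
#3 head=4: and.ALU;or.ALU i4+i5 2-wide
#4 head=6: st.MEM;add.ALU i6+i7 2-wide
#5 head=8: beq.BR;or.ALU i8+i9 2-wide
#6 head=10: mul.MUL i10 no-port MUL/BR
#7 head=11: bne.BR;sub.ALU i11+i12 2-wide
#8 head=13: st.MEM i13 tail

PAIRS = 5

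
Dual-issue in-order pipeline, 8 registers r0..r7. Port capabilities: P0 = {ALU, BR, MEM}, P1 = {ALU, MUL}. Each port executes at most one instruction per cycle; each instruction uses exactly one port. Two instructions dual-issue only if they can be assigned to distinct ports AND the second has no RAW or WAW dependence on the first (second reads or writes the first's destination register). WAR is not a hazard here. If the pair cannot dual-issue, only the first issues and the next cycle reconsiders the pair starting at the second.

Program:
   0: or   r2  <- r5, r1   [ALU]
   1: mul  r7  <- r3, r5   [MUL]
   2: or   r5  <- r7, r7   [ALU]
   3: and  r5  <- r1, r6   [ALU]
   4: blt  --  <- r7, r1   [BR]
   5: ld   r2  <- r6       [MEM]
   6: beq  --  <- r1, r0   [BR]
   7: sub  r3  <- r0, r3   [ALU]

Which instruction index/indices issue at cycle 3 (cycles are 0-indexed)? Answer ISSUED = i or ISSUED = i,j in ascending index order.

ISSUED = 5

0. or.ALU+mul.MUL @i0/i1  | 2-wide
1. or.ALU @i2  | WAW r5
2. and.ALU+blt.BR @i3/i4  | 2-wide
3. ld.MEM @i5  | no-port MEM/BR
4. beq.BR+sub.ALU @i6/i7  | 2-wide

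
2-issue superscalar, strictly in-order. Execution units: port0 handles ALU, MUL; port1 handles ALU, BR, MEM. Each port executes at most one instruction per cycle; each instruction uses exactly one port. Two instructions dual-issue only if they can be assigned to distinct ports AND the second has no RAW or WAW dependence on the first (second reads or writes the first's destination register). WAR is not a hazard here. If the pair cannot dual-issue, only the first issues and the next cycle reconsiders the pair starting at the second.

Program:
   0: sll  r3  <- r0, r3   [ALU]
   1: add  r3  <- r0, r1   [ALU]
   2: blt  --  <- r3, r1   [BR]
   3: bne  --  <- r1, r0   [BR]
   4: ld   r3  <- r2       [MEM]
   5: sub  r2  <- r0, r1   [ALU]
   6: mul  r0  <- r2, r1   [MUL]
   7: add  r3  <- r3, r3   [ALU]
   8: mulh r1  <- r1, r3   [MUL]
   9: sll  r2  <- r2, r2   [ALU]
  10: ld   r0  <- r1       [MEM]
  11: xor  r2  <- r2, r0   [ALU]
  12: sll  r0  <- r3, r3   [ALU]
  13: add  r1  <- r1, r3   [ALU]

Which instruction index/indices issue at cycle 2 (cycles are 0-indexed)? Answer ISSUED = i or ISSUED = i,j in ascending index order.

ISSUED = 2

#0 head=0: sll i0 WAW r3
#1 head=1: add i1 RAW r3
#2 head=2: blt i2 no-port BR/BR
#3 head=3: bne i3 no-port BR/MEM
#4 head=4: ld+sub i4&i5 2-wide
#5 head=6: mul+add i6&i7 2-wide
#6 head=8: mulh+sll i8&i9 2-wide
#7 head=10: ld i10 RAW r0
#8 head=11: xor+sll i11&i12 2-wide
#9 head=13: add i13 tail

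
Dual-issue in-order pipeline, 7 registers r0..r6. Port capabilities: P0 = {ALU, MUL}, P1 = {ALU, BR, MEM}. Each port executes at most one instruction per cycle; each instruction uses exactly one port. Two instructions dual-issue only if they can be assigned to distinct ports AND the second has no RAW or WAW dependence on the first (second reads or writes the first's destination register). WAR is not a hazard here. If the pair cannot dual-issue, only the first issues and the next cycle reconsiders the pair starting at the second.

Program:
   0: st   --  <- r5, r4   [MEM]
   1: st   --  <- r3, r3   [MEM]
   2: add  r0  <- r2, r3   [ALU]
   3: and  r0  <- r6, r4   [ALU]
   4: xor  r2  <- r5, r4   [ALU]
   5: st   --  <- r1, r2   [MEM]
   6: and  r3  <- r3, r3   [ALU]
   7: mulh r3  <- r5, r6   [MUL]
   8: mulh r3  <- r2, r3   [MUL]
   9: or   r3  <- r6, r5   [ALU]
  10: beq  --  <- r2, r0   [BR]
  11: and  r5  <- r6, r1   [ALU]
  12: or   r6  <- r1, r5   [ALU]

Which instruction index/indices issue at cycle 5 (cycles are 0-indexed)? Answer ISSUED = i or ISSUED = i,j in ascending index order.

ISSUED = 8

#0 head=0: st.MEM i0 no-port MEM/MEM
#1 head=1: st.MEM add.ALU i1,i2 dual
#2 head=3: and.ALU xor.ALU i3,i4 dual
#3 head=5: st.MEM and.ALU i5,i6 dual
#4 head=7: mulh.MUL i7 no-port MUL/MUL
#5 head=8: mulh.MUL i8 WAW r3
#6 head=9: or.ALU beq.BR i9,i10 dual
#7 head=11: and.ALU i11 RAW r5
#8 head=12: or.ALU i12 tail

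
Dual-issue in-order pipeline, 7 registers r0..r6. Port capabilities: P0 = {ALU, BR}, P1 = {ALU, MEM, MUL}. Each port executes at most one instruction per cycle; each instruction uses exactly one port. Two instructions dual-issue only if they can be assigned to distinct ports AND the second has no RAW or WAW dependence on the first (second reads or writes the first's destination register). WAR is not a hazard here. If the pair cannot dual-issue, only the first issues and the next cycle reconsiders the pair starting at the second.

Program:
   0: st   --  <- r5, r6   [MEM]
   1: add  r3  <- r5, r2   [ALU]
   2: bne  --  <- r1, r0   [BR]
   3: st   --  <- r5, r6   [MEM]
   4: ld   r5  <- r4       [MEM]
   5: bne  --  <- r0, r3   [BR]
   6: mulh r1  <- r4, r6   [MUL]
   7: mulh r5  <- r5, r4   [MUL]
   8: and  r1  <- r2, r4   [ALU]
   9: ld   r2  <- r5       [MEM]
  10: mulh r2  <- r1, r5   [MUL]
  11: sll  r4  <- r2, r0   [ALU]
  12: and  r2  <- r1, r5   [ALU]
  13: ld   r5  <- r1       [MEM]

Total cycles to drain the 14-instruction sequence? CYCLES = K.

[0] i0/i1  st add  -- dual
[1] i2/i3  bne st  -- dual
[2] i4/i5  ld bne  -- dual
[3] i6  mulh  -- no-port MUL/MUL
[4] i7/i8  mulh and  -- dual
[5] i9  ld  -- no-port MEM/MUL
[6] i10  mulh  -- RAW r2
[7] i11/i12  sll and  -- dual
[8] i13  ld  -- tail

CYCLES = 9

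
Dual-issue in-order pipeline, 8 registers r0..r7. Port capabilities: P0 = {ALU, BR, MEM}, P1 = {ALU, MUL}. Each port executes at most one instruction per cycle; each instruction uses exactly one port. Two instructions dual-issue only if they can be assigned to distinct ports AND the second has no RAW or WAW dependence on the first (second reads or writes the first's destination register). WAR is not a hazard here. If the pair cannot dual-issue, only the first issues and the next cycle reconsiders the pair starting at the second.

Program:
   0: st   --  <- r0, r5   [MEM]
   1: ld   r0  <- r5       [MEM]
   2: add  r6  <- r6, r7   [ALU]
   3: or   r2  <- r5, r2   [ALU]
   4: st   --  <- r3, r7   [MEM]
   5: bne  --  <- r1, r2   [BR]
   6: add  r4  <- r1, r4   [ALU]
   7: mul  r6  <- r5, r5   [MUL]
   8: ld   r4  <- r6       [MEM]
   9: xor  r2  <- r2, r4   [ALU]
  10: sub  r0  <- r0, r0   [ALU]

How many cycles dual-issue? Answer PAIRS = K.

#0 head=0: st.MEM i0 no-port MEM/MEM
#1 head=1: ld.MEM;add.ALU i1,i2 2-wide
#2 head=3: or.ALU;st.MEM i3,i4 2-wide
#3 head=5: bne.BR;add.ALU i5,i6 2-wide
#4 head=7: mul.MUL i7 RAW r6
#5 head=8: ld.MEM i8 RAW r4
#6 head=9: xor.ALU;sub.ALU i9,i10 2-wide

PAIRS = 4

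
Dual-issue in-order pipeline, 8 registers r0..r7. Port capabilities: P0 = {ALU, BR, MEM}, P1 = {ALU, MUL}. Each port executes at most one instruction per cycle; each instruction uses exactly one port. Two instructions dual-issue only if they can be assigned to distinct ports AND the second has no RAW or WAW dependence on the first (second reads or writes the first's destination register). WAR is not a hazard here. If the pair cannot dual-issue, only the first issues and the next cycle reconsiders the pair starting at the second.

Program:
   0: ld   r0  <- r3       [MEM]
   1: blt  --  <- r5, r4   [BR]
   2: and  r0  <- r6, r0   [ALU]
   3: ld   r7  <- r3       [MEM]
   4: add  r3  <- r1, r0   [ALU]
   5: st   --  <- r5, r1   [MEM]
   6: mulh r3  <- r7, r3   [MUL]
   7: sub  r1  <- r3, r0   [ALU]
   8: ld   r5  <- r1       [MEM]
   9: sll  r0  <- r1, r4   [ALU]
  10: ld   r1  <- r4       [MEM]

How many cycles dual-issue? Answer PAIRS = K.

  cy0 -> i0 (ld.MEM) no-port MEM/BR
  cy1 -> i1&i2 (blt.BR/and.ALU) 2-wide
  cy2 -> i3&i4 (ld.MEM/add.ALU) 2-wide
  cy3 -> i5&i6 (st.MEM/mulh.MUL) 2-wide
  cy4 -> i7 (sub.ALU) RAW r1
  cy5 -> i8&i9 (ld.MEM/sll.ALU) 2-wide
  cy6 -> i10 (ld.MEM) tail

PAIRS = 4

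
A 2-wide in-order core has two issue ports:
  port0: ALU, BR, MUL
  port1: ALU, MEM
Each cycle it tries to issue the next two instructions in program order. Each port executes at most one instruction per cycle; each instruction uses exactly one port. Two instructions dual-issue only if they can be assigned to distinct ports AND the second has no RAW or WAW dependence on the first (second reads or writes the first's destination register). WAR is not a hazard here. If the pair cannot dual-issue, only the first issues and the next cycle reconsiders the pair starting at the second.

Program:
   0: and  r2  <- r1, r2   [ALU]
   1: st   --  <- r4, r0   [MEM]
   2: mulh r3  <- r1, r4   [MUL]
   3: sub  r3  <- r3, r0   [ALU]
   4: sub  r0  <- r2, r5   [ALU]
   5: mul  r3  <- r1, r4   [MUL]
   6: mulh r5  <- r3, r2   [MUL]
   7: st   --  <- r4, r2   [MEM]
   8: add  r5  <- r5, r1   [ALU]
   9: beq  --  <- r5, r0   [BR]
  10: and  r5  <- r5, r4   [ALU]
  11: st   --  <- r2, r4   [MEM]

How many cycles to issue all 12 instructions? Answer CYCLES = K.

t=0 i0,i1:and.ALU st.MEM ; dual
t=1 i2:mulh.MUL ; RAW+WAW r3
t=2 i3,i4:sub.ALU sub.ALU ; dual
t=3 i5:mul.MUL ; no-port MUL/MUL
t=4 i6,i7:mulh.MUL st.MEM ; dual
t=5 i8:add.ALU ; RAW r5
t=6 i9,i10:beq.BR and.ALU ; dual
t=7 i11:st.MEM ; tail

CYCLES = 8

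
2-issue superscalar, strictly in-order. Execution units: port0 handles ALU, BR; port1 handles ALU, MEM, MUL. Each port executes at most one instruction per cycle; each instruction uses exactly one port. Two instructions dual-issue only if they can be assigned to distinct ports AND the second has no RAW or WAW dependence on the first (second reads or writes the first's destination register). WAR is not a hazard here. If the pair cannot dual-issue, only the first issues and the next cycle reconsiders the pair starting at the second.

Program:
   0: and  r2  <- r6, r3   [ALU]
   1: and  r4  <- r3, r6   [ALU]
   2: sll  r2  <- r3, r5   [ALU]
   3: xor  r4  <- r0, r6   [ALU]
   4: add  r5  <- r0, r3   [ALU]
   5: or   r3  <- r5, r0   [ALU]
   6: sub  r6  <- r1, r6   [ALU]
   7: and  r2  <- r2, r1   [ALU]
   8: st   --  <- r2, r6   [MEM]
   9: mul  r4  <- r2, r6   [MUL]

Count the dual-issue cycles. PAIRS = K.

PAIRS = 3

c0: i0+i1 and;and  2-wide
c1: i2+i3 sll;xor  2-wide
c2: i4 add  RAW r5
c3: i5+i6 or;sub  2-wide
c4: i7 and  RAW r2
c5: i8 st  no-port MEM/MUL
c6: i9 mul  tail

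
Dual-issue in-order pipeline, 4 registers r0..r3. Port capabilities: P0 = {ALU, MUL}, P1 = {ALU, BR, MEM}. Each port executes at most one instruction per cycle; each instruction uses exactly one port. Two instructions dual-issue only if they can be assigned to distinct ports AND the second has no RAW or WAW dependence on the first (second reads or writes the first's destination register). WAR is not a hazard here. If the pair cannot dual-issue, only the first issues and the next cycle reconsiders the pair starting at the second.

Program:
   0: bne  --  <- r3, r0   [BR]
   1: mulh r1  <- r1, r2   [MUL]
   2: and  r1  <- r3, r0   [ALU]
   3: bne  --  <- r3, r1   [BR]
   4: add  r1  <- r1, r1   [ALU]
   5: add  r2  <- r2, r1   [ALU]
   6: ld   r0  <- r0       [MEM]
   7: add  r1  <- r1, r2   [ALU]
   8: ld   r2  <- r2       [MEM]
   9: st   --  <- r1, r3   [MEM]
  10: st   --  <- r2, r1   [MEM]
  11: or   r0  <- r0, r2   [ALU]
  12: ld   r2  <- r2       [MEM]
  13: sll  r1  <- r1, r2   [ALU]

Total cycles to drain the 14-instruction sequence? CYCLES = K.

CYCLES = 9

  cy0 -> i0+i1 (bne.BR/mulh.MUL) dual
  cy1 -> i2 (and.ALU) RAW r1
  cy2 -> i3+i4 (bne.BR/add.ALU) dual
  cy3 -> i5+i6 (add.ALU/ld.MEM) dual
  cy4 -> i7+i8 (add.ALU/ld.MEM) dual
  cy5 -> i9 (st.MEM) no-port MEM/MEM
  cy6 -> i10+i11 (st.MEM/or.ALU) dual
  cy7 -> i12 (ld.MEM) RAW r2
  cy8 -> i13 (sll.ALU) tail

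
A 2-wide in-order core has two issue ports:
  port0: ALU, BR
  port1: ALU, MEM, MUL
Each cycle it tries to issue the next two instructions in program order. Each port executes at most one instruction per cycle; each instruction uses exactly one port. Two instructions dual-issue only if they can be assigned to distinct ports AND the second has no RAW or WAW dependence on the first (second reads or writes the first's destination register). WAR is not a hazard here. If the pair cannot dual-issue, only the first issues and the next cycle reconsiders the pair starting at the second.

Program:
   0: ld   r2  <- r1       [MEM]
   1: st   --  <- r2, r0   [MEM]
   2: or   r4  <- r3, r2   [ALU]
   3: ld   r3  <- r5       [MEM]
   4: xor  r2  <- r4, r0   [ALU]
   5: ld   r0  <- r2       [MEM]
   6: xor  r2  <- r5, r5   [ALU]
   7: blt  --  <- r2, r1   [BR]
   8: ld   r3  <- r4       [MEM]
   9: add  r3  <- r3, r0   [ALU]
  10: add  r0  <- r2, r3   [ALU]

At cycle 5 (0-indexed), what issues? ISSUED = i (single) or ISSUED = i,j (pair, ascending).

ISSUED = 9

t=0 i0:ld ; no-port MEM/MEM
t=1 i1,i2:st/or ; dual
t=2 i3,i4:ld/xor ; dual
t=3 i5,i6:ld/xor ; dual
t=4 i7,i8:blt/ld ; dual
t=5 i9:add ; RAW r3
t=6 i10:add ; tail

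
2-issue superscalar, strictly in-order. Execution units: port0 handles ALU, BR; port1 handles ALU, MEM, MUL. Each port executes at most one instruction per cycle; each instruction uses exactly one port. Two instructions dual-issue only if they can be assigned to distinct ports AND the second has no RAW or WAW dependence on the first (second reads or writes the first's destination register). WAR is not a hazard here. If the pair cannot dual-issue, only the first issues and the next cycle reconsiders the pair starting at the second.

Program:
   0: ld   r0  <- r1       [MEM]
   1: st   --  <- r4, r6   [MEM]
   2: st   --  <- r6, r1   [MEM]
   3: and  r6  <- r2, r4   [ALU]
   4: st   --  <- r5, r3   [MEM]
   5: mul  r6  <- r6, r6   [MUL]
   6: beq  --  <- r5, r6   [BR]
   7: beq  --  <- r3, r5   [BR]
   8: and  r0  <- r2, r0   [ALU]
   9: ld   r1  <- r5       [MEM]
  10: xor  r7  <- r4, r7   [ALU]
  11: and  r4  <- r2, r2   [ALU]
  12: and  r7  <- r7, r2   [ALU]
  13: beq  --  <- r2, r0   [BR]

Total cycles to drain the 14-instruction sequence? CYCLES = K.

#0 head=0: ld.MEM i0 no-port MEM/MEM
#1 head=1: st.MEM i1 no-port MEM/MEM
#2 head=2: st.MEM+and.ALU i2,i3 pair
#3 head=4: st.MEM i4 no-port MEM/MUL
#4 head=5: mul.MUL i5 RAW r6
#5 head=6: beq.BR i6 no-port BR/BR
#6 head=7: beq.BR+and.ALU i7,i8 pair
#7 head=9: ld.MEM+xor.ALU i9,i10 pair
#8 head=11: and.ALU+and.ALU i11,i12 pair
#9 head=13: beq.BR i13 tail

CYCLES = 10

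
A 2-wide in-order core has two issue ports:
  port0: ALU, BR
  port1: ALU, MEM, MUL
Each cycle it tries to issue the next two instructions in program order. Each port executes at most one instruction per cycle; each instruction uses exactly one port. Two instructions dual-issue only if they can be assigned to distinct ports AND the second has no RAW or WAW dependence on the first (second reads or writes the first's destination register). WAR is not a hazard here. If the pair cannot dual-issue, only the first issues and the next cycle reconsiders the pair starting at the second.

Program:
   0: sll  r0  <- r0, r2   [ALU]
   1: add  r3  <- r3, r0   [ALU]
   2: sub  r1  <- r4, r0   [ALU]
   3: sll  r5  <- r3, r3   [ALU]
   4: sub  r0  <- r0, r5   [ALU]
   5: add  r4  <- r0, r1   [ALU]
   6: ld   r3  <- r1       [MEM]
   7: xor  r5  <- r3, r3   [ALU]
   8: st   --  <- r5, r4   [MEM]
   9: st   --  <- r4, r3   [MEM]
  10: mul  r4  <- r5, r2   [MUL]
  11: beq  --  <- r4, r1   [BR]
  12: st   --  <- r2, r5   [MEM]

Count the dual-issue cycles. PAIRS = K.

  cy0 -> i0 (sll.ALU) RAW r0
  cy1 -> i1+i2 (add.ALU/sub.ALU) 2-wide
  cy2 -> i3 (sll.ALU) RAW r5
  cy3 -> i4 (sub.ALU) RAW r0
  cy4 -> i5+i6 (add.ALU/ld.MEM) 2-wide
  cy5 -> i7 (xor.ALU) RAW r5
  cy6 -> i8 (st.MEM) no-port MEM/MEM
  cy7 -> i9 (st.MEM) no-port MEM/MUL
  cy8 -> i10 (mul.MUL) RAW r4
  cy9 -> i11+i12 (beq.BR/st.MEM) 2-wide

PAIRS = 3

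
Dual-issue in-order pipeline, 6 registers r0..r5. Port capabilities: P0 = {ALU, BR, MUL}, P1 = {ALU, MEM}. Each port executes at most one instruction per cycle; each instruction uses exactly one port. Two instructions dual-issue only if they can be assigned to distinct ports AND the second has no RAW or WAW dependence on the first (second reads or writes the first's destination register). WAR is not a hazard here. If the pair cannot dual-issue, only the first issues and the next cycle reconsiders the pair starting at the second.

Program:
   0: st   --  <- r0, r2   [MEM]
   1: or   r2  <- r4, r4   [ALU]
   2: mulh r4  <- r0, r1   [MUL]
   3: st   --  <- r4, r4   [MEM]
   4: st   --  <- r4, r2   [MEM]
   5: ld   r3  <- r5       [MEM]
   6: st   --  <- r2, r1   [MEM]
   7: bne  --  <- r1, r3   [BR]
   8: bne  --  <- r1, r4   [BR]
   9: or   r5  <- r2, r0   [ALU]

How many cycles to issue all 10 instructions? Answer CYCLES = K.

CYCLES = 7

#0 head=0: st;or i0,i1 pair
#1 head=2: mulh i2 RAW r4
#2 head=3: st i3 no-port MEM/MEM
#3 head=4: st i4 no-port MEM/MEM
#4 head=5: ld i5 no-port MEM/MEM
#5 head=6: st;bne i6,i7 pair
#6 head=8: bne;or i8,i9 pair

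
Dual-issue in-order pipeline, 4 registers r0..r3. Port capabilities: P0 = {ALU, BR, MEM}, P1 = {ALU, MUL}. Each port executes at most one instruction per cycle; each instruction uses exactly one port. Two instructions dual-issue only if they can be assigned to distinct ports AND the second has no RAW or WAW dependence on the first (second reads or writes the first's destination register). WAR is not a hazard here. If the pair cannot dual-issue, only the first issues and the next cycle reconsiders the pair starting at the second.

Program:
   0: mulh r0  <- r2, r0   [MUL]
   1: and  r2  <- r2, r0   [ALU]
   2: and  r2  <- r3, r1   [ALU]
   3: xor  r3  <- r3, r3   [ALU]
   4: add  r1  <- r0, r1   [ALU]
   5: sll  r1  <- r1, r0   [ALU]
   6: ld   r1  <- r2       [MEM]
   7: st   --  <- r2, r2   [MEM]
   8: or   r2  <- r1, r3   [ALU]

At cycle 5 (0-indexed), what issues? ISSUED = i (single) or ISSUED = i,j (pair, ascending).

c0: i0 mulh.MUL  RAW r0
c1: i1 and.ALU  WAW r2
c2: i2,i3 and.ALU;xor.ALU  2-wide
c3: i4 add.ALU  RAW+WAW r1
c4: i5 sll.ALU  WAW r1
c5: i6 ld.MEM  no-port MEM/MEM
c6: i7,i8 st.MEM;or.ALU  2-wide

ISSUED = 6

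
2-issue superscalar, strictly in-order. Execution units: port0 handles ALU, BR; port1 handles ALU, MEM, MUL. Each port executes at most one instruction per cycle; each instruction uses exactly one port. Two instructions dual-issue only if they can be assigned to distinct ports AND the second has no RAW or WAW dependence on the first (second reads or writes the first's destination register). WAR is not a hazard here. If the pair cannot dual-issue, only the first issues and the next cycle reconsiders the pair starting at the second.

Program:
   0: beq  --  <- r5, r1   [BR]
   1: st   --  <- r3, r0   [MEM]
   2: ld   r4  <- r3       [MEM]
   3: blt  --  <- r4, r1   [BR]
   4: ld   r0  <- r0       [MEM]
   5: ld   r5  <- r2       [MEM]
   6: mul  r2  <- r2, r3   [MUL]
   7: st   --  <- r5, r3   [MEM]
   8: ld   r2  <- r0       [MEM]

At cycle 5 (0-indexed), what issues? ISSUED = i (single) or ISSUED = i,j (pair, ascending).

ISSUED = 7

#0 head=0: beq.BR/st.MEM i0&i1 dual
#1 head=2: ld.MEM i2 RAW r4
#2 head=3: blt.BR/ld.MEM i3&i4 dual
#3 head=5: ld.MEM i5 no-port MEM/MUL
#4 head=6: mul.MUL i6 no-port MUL/MEM
#5 head=7: st.MEM i7 no-port MEM/MEM
#6 head=8: ld.MEM i8 tail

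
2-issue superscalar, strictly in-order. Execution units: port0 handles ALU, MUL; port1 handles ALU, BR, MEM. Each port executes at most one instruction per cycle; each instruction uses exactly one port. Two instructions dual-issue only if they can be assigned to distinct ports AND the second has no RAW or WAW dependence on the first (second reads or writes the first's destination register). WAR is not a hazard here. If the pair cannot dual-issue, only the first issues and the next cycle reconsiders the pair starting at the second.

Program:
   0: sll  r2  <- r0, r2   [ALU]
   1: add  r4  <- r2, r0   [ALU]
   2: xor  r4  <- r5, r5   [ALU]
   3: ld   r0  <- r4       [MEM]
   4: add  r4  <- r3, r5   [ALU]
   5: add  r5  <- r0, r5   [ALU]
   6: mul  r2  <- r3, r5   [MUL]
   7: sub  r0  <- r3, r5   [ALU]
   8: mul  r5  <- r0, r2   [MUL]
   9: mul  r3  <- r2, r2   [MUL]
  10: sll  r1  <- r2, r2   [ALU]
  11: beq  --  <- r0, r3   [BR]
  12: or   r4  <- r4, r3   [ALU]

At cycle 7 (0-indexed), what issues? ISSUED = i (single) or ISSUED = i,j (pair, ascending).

0. sll @i0  | RAW r2
1. add @i1  | WAW r4
2. xor @i2  | RAW r4
3. ld/add @i3&i4  | dual
4. add @i5  | RAW r5
5. mul/sub @i6&i7  | dual
6. mul @i8  | no-port MUL/MUL
7. mul/sll @i9&i10  | dual
8. beq/or @i11&i12  | dual

ISSUED = 9,10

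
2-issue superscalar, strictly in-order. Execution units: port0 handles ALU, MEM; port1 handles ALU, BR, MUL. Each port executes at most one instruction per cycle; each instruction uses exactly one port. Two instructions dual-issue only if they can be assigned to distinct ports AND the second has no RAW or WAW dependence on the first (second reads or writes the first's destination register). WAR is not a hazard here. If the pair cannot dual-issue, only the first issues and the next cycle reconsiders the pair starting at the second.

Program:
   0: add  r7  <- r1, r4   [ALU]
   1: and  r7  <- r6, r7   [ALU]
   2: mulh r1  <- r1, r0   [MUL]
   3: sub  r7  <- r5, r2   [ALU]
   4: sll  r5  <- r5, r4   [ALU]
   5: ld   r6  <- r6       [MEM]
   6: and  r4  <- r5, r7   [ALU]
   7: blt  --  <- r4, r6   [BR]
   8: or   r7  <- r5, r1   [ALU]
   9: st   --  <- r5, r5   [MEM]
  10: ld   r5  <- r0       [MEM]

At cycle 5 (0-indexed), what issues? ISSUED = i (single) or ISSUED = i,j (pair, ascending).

ISSUED = 9

#0 head=0: add i0 RAW+WAW r7
#1 head=1: and/mulh i1&i2 pair
#2 head=3: sub/sll i3&i4 pair
#3 head=5: ld/and i5&i6 pair
#4 head=7: blt/or i7&i8 pair
#5 head=9: st i9 no-port MEM/MEM
#6 head=10: ld i10 tail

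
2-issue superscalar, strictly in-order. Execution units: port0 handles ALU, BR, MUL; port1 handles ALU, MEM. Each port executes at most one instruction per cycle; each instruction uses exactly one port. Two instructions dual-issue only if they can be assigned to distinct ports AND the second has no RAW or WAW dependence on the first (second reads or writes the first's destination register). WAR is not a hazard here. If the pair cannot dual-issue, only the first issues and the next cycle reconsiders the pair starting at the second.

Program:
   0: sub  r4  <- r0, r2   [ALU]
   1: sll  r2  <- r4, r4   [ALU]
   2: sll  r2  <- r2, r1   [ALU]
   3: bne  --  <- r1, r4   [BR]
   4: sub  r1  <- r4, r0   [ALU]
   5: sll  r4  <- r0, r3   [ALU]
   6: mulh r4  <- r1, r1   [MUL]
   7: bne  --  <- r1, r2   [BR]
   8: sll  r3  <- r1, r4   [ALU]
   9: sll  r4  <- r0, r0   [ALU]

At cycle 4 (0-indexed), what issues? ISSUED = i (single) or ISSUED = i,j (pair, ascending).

ISSUED = 6

[0] i0  sub.ALU  -- RAW r4
[1] i1  sll.ALU  -- RAW+WAW r2
[2] i2/i3  sll.ALU+bne.BR  -- pair
[3] i4/i5  sub.ALU+sll.ALU  -- pair
[4] i6  mulh.MUL  -- no-port MUL/BR
[5] i7/i8  bne.BR+sll.ALU  -- pair
[6] i9  sll.ALU  -- tail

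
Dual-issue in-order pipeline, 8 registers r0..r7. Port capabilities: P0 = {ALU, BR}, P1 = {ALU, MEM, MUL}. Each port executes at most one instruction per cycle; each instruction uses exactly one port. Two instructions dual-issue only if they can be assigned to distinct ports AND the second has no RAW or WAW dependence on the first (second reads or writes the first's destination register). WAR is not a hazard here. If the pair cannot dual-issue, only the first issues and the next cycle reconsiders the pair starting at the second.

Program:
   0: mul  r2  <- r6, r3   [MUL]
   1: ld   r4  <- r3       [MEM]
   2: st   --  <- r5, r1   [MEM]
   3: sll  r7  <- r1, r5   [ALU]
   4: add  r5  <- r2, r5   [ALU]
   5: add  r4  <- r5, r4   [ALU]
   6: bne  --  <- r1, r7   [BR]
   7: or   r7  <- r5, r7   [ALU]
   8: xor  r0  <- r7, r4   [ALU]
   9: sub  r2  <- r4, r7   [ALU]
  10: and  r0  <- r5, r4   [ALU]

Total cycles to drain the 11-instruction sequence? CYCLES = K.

CYCLES = 8

0. mul @i0  | no-port MUL/MEM
1. ld @i1  | no-port MEM/MEM
2. st+sll @i2+i3  | dual
3. add @i4  | RAW r5
4. add+bne @i5+i6  | dual
5. or @i7  | RAW r7
6. xor+sub @i8+i9  | dual
7. and @i10  | tail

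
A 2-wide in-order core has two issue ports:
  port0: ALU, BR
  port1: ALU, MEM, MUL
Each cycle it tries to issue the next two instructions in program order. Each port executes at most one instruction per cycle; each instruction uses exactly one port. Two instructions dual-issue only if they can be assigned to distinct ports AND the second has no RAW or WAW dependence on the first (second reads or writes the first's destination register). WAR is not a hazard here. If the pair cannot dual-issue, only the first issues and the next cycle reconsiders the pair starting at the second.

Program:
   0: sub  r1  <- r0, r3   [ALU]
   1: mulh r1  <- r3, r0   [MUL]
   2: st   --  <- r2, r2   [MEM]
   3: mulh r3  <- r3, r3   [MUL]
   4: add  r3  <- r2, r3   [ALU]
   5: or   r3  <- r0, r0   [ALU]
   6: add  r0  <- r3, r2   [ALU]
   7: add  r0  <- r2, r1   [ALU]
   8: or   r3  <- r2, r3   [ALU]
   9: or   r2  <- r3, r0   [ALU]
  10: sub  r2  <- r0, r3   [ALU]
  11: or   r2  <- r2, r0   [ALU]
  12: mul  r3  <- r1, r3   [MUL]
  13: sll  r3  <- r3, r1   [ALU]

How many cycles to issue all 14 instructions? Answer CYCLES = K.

CYCLES = 12

  cy0 -> i0 (sub) WAW r1
  cy1 -> i1 (mulh) no-port MUL/MEM
  cy2 -> i2 (st) no-port MEM/MUL
  cy3 -> i3 (mulh) RAW+WAW r3
  cy4 -> i4 (add) WAW r3
  cy5 -> i5 (or) RAW r3
  cy6 -> i6 (add) WAW r0
  cy7 -> i7+i8 (add or) dual
  cy8 -> i9 (or) WAW r2
  cy9 -> i10 (sub) RAW+WAW r2
  cy10 -> i11+i12 (or mul) dual
  cy11 -> i13 (sll) tail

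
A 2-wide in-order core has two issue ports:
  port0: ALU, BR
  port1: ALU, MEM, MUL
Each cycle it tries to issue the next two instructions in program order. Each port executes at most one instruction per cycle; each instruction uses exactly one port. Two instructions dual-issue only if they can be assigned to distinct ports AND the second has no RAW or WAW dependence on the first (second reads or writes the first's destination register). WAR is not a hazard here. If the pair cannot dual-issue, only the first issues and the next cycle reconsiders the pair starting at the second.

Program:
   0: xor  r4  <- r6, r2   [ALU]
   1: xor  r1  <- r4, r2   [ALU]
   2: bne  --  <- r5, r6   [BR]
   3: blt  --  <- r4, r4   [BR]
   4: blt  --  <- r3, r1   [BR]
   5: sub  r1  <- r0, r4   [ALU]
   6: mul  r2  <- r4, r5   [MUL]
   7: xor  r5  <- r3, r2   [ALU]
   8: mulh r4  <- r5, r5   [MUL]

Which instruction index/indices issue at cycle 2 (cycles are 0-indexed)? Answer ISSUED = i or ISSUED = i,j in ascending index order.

#0 head=0: xor.ALU i0 RAW r4
#1 head=1: xor.ALU;bne.BR i1+i2 2-wide
#2 head=3: blt.BR i3 no-port BR/BR
#3 head=4: blt.BR;sub.ALU i4+i5 2-wide
#4 head=6: mul.MUL i6 RAW r2
#5 head=7: xor.ALU i7 RAW r5
#6 head=8: mulh.MUL i8 tail

ISSUED = 3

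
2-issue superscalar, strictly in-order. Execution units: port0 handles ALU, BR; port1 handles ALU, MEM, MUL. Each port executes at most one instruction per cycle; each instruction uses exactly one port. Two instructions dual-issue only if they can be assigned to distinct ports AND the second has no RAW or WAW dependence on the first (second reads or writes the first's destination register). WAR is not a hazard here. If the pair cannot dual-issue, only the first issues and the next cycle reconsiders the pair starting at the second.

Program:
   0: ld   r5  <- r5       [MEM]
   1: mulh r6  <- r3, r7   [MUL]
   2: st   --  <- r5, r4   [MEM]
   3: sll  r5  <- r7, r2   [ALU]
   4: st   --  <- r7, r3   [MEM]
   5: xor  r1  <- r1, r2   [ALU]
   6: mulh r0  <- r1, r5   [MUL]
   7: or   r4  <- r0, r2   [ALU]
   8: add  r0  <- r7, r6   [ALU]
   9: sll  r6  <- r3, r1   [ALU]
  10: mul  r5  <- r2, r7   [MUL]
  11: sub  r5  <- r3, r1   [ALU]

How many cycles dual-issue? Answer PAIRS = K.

PAIRS = 4

#0 head=0: ld i0 no-port MEM/MUL
#1 head=1: mulh i1 no-port MUL/MEM
#2 head=2: st+sll i2&i3 dual
#3 head=4: st+xor i4&i5 dual
#4 head=6: mulh i6 RAW r0
#5 head=7: or+add i7&i8 dual
#6 head=9: sll+mul i9&i10 dual
#7 head=11: sub i11 tail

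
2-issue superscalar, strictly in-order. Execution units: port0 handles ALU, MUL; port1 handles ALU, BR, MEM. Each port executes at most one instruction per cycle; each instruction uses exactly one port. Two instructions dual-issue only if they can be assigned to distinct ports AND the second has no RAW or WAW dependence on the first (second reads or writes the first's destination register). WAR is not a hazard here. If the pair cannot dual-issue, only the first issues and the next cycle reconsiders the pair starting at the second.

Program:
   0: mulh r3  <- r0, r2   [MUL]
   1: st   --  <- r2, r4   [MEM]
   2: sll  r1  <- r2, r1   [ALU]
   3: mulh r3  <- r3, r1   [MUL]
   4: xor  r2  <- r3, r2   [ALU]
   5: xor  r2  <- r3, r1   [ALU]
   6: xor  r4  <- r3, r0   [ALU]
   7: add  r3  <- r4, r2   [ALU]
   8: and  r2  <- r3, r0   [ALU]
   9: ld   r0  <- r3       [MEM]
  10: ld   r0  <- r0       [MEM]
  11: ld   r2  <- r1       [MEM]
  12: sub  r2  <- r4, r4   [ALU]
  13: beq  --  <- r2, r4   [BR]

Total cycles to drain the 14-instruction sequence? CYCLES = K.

#0 head=0: mulh+st i0+i1 2-wide
#1 head=2: sll i2 RAW r1
#2 head=3: mulh i3 RAW r3
#3 head=4: xor i4 WAW r2
#4 head=5: xor+xor i5+i6 2-wide
#5 head=7: add i7 RAW r3
#6 head=8: and+ld i8+i9 2-wide
#7 head=10: ld i10 no-port MEM/MEM
#8 head=11: ld i11 WAW r2
#9 head=12: sub i12 RAW r2
#10 head=13: beq i13 tail

CYCLES = 11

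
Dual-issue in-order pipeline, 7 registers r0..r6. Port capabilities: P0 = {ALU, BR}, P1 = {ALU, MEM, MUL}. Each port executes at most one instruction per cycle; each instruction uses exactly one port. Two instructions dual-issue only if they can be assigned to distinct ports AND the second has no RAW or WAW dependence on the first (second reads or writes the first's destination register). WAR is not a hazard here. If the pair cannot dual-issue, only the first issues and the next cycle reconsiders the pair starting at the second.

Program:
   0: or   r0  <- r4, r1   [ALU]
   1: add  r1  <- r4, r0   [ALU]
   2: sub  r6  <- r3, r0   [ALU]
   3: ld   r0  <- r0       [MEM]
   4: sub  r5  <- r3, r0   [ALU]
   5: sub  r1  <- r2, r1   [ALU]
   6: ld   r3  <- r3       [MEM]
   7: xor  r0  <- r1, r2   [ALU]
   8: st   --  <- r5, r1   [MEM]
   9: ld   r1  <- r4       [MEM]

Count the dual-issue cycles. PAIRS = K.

  cy0 -> i0 (or.ALU) RAW r0
  cy1 -> i1,i2 (add.ALU/sub.ALU) 2-wide
  cy2 -> i3 (ld.MEM) RAW r0
  cy3 -> i4,i5 (sub.ALU/sub.ALU) 2-wide
  cy4 -> i6,i7 (ld.MEM/xor.ALU) 2-wide
  cy5 -> i8 (st.MEM) no-port MEM/MEM
  cy6 -> i9 (ld.MEM) tail

PAIRS = 3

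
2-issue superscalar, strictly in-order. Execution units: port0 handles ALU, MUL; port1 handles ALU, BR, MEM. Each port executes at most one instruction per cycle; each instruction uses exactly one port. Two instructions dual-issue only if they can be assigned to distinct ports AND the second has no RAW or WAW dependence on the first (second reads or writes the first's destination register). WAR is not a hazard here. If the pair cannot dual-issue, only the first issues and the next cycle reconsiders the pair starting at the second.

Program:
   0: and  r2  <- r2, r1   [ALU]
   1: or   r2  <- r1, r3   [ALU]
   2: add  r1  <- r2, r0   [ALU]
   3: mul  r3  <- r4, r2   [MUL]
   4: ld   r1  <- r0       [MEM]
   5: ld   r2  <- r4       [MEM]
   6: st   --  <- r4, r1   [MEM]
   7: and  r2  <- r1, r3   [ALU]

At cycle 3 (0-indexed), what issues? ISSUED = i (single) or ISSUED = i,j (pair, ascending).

c0: i0 and  WAW r2
c1: i1 or  RAW r2
c2: i2/i3 add/mul  dual
c3: i4 ld  no-port MEM/MEM
c4: i5 ld  no-port MEM/MEM
c5: i6/i7 st/and  dual

ISSUED = 4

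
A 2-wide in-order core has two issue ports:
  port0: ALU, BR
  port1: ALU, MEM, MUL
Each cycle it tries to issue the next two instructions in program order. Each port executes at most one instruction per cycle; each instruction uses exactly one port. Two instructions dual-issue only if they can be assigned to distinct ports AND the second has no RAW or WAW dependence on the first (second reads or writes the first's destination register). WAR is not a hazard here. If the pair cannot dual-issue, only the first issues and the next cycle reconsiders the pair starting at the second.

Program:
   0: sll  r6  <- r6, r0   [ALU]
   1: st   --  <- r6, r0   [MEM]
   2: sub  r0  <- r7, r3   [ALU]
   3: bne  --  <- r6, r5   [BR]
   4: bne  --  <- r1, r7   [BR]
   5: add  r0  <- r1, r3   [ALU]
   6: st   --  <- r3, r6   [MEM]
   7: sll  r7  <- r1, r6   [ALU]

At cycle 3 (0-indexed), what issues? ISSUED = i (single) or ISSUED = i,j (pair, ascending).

ISSUED = 4,5

c0: i0 sll.ALU  RAW r6
c1: i1&i2 st.MEM;sub.ALU  pair
c2: i3 bne.BR  no-port BR/BR
c3: i4&i5 bne.BR;add.ALU  pair
c4: i6&i7 st.MEM;sll.ALU  pair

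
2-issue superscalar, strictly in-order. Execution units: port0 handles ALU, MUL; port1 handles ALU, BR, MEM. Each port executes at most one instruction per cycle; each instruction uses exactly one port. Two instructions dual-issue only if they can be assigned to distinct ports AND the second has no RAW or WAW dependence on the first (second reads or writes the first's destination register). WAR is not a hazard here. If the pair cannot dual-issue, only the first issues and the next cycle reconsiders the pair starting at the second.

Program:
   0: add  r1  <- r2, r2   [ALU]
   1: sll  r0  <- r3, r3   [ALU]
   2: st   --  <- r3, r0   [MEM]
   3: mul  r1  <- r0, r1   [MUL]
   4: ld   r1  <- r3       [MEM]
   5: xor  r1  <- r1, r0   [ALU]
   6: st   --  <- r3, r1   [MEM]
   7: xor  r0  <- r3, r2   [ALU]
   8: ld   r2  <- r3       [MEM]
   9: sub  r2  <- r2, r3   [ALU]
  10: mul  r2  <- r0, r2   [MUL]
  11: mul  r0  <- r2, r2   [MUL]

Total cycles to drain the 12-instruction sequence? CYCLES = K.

[0] i0&i1  add/sll  -- pair
[1] i2&i3  st/mul  -- pair
[2] i4  ld  -- RAW+WAW r1
[3] i5  xor  -- RAW r1
[4] i6&i7  st/xor  -- pair
[5] i8  ld  -- RAW+WAW r2
[6] i9  sub  -- RAW+WAW r2
[7] i10  mul  -- no-port MUL/MUL
[8] i11  mul  -- tail

CYCLES = 9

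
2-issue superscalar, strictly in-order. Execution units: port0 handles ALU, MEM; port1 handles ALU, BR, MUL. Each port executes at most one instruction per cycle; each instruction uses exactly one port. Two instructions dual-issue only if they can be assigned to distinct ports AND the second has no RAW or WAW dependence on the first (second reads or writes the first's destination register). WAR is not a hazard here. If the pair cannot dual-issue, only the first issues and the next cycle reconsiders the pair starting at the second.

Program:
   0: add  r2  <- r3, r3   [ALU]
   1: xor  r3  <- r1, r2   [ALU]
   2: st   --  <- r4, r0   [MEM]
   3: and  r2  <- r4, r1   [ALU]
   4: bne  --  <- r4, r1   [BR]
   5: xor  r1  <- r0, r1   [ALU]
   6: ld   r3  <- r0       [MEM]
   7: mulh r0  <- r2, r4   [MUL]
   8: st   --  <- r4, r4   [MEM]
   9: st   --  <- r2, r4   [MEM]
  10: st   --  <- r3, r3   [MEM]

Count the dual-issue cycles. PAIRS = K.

c0: i0 add.ALU  RAW r2
c1: i1&i2 xor.ALU+st.MEM  2-wide
c2: i3&i4 and.ALU+bne.BR  2-wide
c3: i5&i6 xor.ALU+ld.MEM  2-wide
c4: i7&i8 mulh.MUL+st.MEM  2-wide
c5: i9 st.MEM  no-port MEM/MEM
c6: i10 st.MEM  tail

PAIRS = 4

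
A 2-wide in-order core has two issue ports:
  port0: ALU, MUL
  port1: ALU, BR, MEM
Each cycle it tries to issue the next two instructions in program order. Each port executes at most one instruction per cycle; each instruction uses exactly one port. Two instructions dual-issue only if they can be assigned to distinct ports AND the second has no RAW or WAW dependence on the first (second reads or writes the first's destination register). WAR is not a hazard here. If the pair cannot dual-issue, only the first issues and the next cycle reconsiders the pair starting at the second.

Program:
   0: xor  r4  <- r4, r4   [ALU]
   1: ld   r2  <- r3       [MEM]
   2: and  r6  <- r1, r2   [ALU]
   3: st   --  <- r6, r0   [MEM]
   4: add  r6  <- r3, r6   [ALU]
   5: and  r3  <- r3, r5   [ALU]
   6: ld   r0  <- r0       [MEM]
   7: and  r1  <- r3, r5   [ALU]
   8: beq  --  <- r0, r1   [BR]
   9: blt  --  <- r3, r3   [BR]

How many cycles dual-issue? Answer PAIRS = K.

PAIRS = 3

t=0 i0+i1:xor.ALU ld.MEM ; pair
t=1 i2:and.ALU ; RAW r6
t=2 i3+i4:st.MEM add.ALU ; pair
t=3 i5+i6:and.ALU ld.MEM ; pair
t=4 i7:and.ALU ; RAW r1
t=5 i8:beq.BR ; no-port BR/BR
t=6 i9:blt.BR ; tail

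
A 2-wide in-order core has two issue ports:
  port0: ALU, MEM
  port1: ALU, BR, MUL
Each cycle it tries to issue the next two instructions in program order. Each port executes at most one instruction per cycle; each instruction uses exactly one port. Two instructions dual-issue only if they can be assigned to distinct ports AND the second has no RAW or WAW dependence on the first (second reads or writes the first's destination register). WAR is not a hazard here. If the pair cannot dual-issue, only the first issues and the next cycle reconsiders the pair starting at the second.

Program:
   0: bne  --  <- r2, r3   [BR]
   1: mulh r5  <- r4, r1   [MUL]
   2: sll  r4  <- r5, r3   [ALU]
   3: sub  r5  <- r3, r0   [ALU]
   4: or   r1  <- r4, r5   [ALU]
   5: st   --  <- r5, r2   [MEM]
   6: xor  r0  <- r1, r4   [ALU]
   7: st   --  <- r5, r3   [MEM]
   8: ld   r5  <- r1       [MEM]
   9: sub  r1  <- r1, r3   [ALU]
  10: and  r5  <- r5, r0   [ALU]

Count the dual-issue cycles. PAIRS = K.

c0: i0 bne  no-port BR/MUL
c1: i1 mulh  RAW r5
c2: i2&i3 sll;sub  pair
c3: i4&i5 or;st  pair
c4: i6&i7 xor;st  pair
c5: i8&i9 ld;sub  pair
c6: i10 and  tail

PAIRS = 4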